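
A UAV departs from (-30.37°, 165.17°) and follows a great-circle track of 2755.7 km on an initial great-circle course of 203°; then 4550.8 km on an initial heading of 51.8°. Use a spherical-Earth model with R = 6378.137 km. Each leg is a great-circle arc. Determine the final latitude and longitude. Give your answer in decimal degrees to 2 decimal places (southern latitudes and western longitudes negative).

latitude -20.57°, longitude -177.04°

Apply the spherical direct solution leg by leg, carrying full precision between legs.
Leg 1: from (-30.37°, 165.17°), δ = 2755.7/6378.137 = 0.432054 rad, θ = 203° → φ = -52.34°, λ = 149.64°.
Leg 2: from (-52.34°, 149.64°), δ = 4550.8/6378.137 = 0.713500 rad, θ = 51.8° → φ = -20.57°, λ = -177.04°.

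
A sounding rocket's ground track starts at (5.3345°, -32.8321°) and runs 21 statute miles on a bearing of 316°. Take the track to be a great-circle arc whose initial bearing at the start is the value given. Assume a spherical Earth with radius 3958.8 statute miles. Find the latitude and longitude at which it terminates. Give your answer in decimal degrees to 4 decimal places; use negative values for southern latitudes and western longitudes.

latitude 5.5531°, longitude -33.0442°

δ = 21/3958.8 = 0.005305 rad (0.3039°).
Start latitude φ₁ = 0.093105 rad; initial bearing θ = 5.515240 rad.
Destination latitude: φ₂ = arcsin( sin φ₁ cos δ + cos φ₁ sin δ cos θ ) = arcsin(0.096768) = 5.5531°.
Δλ = atan2( sin θ sin δ cos φ₁ , cos δ − sin φ₁ sin φ₂ ) = atan2(-0.003669, 0.990989) = -0.003702 rad = -0.2121°.
λ₂ = λ₁ + Δλ = -33.0442°.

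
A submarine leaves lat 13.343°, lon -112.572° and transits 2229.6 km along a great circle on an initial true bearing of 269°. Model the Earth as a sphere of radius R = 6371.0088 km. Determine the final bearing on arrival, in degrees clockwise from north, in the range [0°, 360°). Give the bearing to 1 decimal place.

final bearing 264.4°

Central angle δ = d/R = 0.349960 rad.
Start latitude φ₁ = 0.232879 rad; initial bearing θ = 4.694936 rad.
Destination latitude: φ₂ = arcsin( sin φ₁ cos δ + cos φ₁ sin δ cos θ ) = arcsin(0.210969) = 12.179°.
For the longitude increment, Δλ = atan2( sin θ sin δ cos φ₁, cos δ − sin φ₁ sin φ₂ ) = atan2(-0.333554, 0.890699) = -20.530°.
Hence λ₂ = -112.572° + -20.530° = -133.102°.
The forward bearing on arrival equals the back-azimuth from the destination plus 180°.
Back-azimuth from P₂ (12.2°, -133.1°) to P₁ (13.3°, -112.6°), with Δλ' = λ₁ − λ₂ = 20.5°: atan2( sin Δλ' cos φ₁ , cos φ₂ sin φ₁ − sin φ₂ cos φ₁ cos Δλ' ) = 84.4°.
Final bearing = (84.4° + 180°) mod 360° = 264.4°.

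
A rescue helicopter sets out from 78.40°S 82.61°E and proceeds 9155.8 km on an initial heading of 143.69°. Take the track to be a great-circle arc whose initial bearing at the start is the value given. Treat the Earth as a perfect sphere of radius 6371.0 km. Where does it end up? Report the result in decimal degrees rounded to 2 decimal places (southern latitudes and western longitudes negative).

latitude -16.93°, longitude -135.23°

The arc subtends δ = 9155.8/6371 = 1.437106 rad at the centre.
Converting: φ₁ = -1.368338 rad, θ = 2.507864 rad.
sin φ₂ = sin φ₁ cos δ + cos φ₁ sin δ cos θ = (-0.979575)(0.133293) + (0.201078)(0.991077)(-0.805825) = -0.291158
φ₂ = asin(-0.291158) = -0.295437 rad = -16.93°.
Then Δλ = atan2(0.118007, -0.151918) = 2.481174 rad, from sin θ sin δ cos φ₁ over cos δ − sin φ₁ sin φ₂.
λ₂ = 82.61° + 142.16° = 224.77°, normalized to (−180°, 180°] → -135.23°.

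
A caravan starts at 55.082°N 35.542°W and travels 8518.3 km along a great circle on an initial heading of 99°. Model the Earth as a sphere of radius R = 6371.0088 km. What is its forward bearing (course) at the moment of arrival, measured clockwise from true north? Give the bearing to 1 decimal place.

The arc subtends δ = 8518.3/6371.0088 = 1.337041 rad at the centre.
With φ₁ = 55.082° = 0.961362 rad and θ = 99° = 1.727876 rad:
sin φ₂ = sin φ₁ cos δ + cos φ₁ sin δ cos θ = (0.819972)(0.231632) + (0.572404)(0.972803)(-0.156434) = 0.102824
φ₂ = asin(0.102824) = 0.103006 rad = 5.902°.
For the longitude increment, Δλ = atan2( sin θ sin δ cos φ₁, cos δ − sin φ₁ sin φ₂ ) = atan2(0.549980, 0.147320) = 75.005°.
λ₂ = λ₁ + Δλ = 39.463°.
The forward bearing on arrival equals the back-azimuth from the destination plus 180°.
Back-azimuth from P₂ (5.9°, 39.5°) to P₁ (55.1°, -35.5°), with Δλ' = λ₁ − λ₂ = -75.0°: atan2( sin Δλ' cos φ₁ , cos φ₂ sin φ₁ − sin φ₂ cos φ₁ cos Δλ' ) = 325.4°.
Final bearing = (325.4° + 180°) mod 360° = 145.4°.

final bearing 145.4°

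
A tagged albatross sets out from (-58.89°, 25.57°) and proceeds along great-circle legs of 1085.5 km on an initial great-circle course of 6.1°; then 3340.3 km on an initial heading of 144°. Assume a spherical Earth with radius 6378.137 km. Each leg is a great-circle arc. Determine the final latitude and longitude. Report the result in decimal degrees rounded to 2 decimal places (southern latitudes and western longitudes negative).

latitude -66.90°, longitude 75.67°

Apply the spherical direct solution leg by leg, carrying full precision between legs.
Leg 1: from (-58.89°, 25.57°), δ = 1085.5/6378.137 = 0.170191 rad, θ = 6.1° → φ = -49.18°, λ = 27.15°.
Leg 2: from (-49.18°, 27.15°), δ = 3340.3/6378.137 = 0.523711 rad, θ = 144° → φ = -66.90°, λ = 75.67°.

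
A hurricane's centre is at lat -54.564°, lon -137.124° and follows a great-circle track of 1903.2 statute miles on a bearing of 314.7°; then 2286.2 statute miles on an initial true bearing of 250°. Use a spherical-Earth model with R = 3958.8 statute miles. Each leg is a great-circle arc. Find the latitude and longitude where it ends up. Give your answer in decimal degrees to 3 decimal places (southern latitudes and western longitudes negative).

Apply the spherical direct solution leg by leg, carrying full precision between legs.
Leg 1: from (-54.564°, -137.124°), δ = 1903.2/3958.8 = 0.480752 rad, θ = 314.7° → φ = -32.263°, λ = -159.999°.
Leg 2: from (-32.263°, -159.999°), δ = 2286.2/3958.8 = 0.577498 rad, θ = 250° → φ = -37.239°, λ = 159.882°.

latitude -37.239°, longitude 159.882°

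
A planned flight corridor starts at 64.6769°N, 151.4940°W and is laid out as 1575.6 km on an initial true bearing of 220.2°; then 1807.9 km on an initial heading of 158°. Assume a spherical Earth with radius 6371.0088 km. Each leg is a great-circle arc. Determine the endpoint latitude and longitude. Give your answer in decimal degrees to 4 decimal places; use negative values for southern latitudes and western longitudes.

Apply the spherical direct solution leg by leg, carrying full precision between legs.
Leg 1: from (64.6769°, -151.4940°), δ = 1575.6/6371.0088 = 0.247308 rad, θ = 220.2° → φ = 52.7911°, λ = -166.6403°.
Leg 2: from (52.7911°, -166.6403°), δ = 1807.9/6371.0088 = 0.283770 rad, θ = 158° → φ = 37.4165°, λ = -159.0521°.

latitude 37.4165°, longitude -159.0521°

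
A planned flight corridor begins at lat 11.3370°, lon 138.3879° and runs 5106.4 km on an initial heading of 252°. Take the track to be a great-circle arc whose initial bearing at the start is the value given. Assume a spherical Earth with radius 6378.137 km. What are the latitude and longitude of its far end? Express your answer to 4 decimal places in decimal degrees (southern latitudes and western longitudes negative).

latitude -4.6234°, longitude 95.1618°

The arc subtends δ = 5106.4/6378.137 = 0.800610 rad at the centre.
Start latitude φ₁ = 0.197868 rad; initial bearing θ = 4.398230 rad.
Applying the spherical law of cosines for sides, sin φ₂ = sin φ₁ cos δ + cos φ₁ sin δ cos θ = -0.080606, so φ₂ = -4.6234°.
Then Δλ = atan2(-0.669330, 0.712115) = -0.754437 rad, from sin θ sin δ cos φ₁ over cos δ − sin φ₁ sin φ₂.
Hence λ₂ = 138.3879° + -43.2261° = 95.1618°.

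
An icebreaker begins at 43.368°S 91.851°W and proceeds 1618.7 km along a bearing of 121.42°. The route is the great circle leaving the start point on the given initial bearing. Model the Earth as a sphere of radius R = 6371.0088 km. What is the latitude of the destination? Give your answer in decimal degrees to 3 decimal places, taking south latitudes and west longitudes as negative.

latitude -49.455°

Angular distance δ = d/R = 1618.7 / 6371.0088 = 0.254073 rad.
With φ₁ = -43.368° = -0.756914 rad and θ = 121.42° = 2.119179 rad:
sin φ₂ = sin φ₁ cos δ + cos φ₁ sin δ cos θ = (-0.686682)(0.967897) + (0.726958)(0.251348)(-0.521308) = -0.759890
φ₂ = asin(-0.759890) = -0.863144 rad = -49.455°.
For the longitude increment, Δλ = atan2( sin θ sin δ cos φ₁, cos δ − sin φ₁ sin φ₂ ) = atan2(0.155927, 0.446094) = 19.266°.
λ₂ = λ₁ + Δλ = -72.585°.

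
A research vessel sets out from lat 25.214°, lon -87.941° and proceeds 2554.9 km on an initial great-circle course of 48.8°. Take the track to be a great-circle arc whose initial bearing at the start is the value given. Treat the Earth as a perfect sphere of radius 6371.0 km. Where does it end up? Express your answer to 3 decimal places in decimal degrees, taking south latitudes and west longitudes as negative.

δ = 2554.9/6371 = 0.401020 rad (22.9768°).
Start latitude φ₁ = 0.440067 rad; initial bearing θ = 0.851721 rad.
Applying the spherical law of cosines for sides, sin φ₂ = sin φ₁ cos δ + cos φ₁ sin δ cos θ = 0.624829, so φ₂ = 38.670°.
Δλ = atan2( sin θ sin δ cos φ₁ , cos δ − sin φ₁ sin φ₂ ) = atan2(0.265727, 0.654486) = 0.385676 rad = 22.098°.
λ₂ = λ₁ + Δλ = -65.843°.

latitude 38.670°, longitude -65.843°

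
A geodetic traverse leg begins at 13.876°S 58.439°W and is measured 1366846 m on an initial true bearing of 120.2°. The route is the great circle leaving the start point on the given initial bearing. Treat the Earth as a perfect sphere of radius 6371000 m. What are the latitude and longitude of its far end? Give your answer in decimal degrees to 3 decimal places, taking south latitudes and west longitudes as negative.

latitude -19.773°, longitude -47.163°

δ = 1366846/6371000 = 0.214542 rad (12.2923°).
With φ₁ = -13.876° = -0.242182 rad and θ = 120.2° = 2.097886 rad:
Destination latitude: φ₂ = arcsin( sin φ₁ cos δ + cos φ₁ sin δ cos θ ) = arcsin(-0.338291) = -19.773°.
For the longitude increment, Δλ = atan2( sin θ sin δ cos φ₁, cos δ − sin φ₁ sin φ₂ ) = atan2(0.178634, 0.895945) = 11.276°.
Hence λ₂ = -58.439° + 11.276° = -47.163°.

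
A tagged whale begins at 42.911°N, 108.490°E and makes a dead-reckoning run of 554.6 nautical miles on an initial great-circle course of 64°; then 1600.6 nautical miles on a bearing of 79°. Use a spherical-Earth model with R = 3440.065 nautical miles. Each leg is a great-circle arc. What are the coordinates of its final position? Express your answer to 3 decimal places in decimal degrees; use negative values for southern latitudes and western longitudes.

Apply the spherical direct solution leg by leg, carrying full precision between legs.
Leg 1: from (42.911°, 108.490°), δ = 554.6/3440.065 = 0.161218 rad, θ = 64° → φ = 46.350°, λ = 120.555°.
Leg 2: from (46.350°, 120.555°), δ = 1600.6/3440.065 = 0.465282 rad, θ = 79° → φ = 44.890°, λ = 158.993°.

latitude 44.890°, longitude 158.993°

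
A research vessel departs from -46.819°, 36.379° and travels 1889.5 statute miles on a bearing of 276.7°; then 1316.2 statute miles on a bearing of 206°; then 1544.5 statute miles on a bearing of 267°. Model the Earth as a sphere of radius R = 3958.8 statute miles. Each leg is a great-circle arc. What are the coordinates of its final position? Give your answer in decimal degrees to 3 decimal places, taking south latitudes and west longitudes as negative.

latitude -49.518°, longitude -48.733°

Apply the spherical direct solution leg by leg, carrying full precision between legs.
Leg 1: from (-46.819°, 36.379°), δ = 1889.5/3958.8 = 0.477291 rad, θ = 276.7° → φ = -37.664°, λ = 1.185°.
Leg 2: from (-37.664°, 1.185°), δ = 1316.2/3958.8 = 0.332474 rad, θ = 206° → φ = -54.075°, λ = -12.929°.
Leg 3: from (-54.075°, -12.929°), δ = 1544.5/3958.8 = 0.390143 rad, θ = 267° → φ = -49.518°, λ = -48.733°.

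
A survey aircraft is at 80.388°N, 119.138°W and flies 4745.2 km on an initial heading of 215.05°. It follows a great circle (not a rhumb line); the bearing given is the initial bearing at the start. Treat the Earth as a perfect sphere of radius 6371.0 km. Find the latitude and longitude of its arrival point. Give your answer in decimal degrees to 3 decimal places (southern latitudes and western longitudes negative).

latitude 39.215°, longitude -149.299°

The arc subtends δ = 4745.2/6371 = 0.744812 rad at the centre.
With φ₁ = 80.388° = 1.403035 rad and θ = 215.05° = 3.753331 rad:
Applying the spherical law of cosines for sides, sin φ₂ = sin φ₁ cos δ + cos φ₁ sin δ cos θ = 0.632237, so φ₂ = 39.215°.
Then Δλ = atan2(-0.064999, 0.111854) = -0.526413 rad, from sin θ sin δ cos φ₁ over cos δ − sin φ₁ sin φ₂.
Hence λ₂ = -119.138° + -30.161° = -149.299°.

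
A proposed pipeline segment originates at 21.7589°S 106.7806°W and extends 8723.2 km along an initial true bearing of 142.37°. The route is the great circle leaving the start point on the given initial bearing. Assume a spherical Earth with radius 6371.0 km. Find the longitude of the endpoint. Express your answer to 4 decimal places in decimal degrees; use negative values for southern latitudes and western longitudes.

Central angle δ = d/R = 1.369204 rad.
With φ₁ = -21.7589° = -0.379764 rad and θ = 142.37° = 2.484825 rad:
Applying the spherical law of cosines for sides, sin φ₂ = sin φ₁ cos δ + cos φ₁ sin δ cos θ = -0.794874, so φ₂ = -52.6433°.
Δλ = atan2( sin θ sin δ cos φ₁ , cos δ − sin φ₁ sin φ₂ ) = atan2(0.555575, -0.094432) = 1.739158 rad = 99.6464°.
λ₂ = λ₁ + Δλ = -7.1342°.

longitude -7.1342°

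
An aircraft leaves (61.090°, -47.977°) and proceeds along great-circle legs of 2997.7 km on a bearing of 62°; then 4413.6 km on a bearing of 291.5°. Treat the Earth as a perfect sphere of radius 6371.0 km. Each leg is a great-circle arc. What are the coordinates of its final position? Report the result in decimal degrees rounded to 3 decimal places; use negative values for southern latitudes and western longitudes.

latitude 52.127°, longitude -64.852°

Apply the spherical direct solution leg by leg, carrying full precision between legs.
Leg 1: from (61.090°, -47.977°), δ = 2997.7/6371 = 0.470523 rad, θ = 62° → φ = 62.024°, λ = 10.597°.
Leg 2: from (62.024°, 10.597°), δ = 4413.6/6371 = 0.692764 rad, θ = 291.5° → φ = 52.127°, λ = -64.852°.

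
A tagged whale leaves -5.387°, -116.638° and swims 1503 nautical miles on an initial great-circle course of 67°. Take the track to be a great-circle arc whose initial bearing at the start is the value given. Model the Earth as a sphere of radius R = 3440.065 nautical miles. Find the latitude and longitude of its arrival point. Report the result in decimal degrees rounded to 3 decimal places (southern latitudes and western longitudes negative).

latitude 4.562°, longitude -93.637°

Central angle δ = d/R = 0.436910 rad.
Converting: φ₁ = -0.094021 rad, θ = 1.169371 rad.
Applying the spherical law of cosines for sides, sin φ₂ = sin φ₁ cos δ + cos φ₁ sin δ cos θ = 0.079541, so φ₂ = 4.562°.
Then Δλ = atan2(0.387784, 0.913531) = 0.401438 rad, from sin θ sin δ cos φ₁ over cos δ − sin φ₁ sin φ₂.
λ₂ = λ₁ + Δλ = -93.637°.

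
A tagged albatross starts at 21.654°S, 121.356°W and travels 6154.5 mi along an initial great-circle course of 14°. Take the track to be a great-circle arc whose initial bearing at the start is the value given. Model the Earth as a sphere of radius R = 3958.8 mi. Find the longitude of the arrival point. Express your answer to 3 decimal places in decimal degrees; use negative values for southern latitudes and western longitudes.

δ = 6154.5/3958.8 = 1.554638 rad (89.0742°).
With φ₁ = -21.654° = -0.377934 rad and θ = 14° = 0.244346 rad:
Destination latitude: φ₂ = arcsin( sin φ₁ cos δ + cos φ₁ sin δ cos θ ) = arcsin(0.895741) = 63.604°.
Then Δλ = atan2(0.224820, 0.346687) = 0.575307 rad, from sin θ sin δ cos φ₁ over cos δ − sin φ₁ sin φ₂.
λ₂ = -121.356° + 32.963° = -88.393°.

longitude -88.393°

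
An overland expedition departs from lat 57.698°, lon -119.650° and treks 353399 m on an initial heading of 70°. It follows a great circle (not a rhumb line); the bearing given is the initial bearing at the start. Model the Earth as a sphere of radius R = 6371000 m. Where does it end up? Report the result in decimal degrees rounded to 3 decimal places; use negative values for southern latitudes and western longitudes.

Central angle δ = d/R = 0.055470 rad.
With φ₁ = 57.698° = 1.007020 rad and θ = 70° = 1.221730 rad:
Applying the spherical law of cosines for sides, sin φ₂ = sin φ₁ cos δ + cos φ₁ sin δ cos θ = 0.854076, so φ₂ = 58.658°.
Δλ = atan2( sin θ sin δ cos φ₁ , cos δ − sin φ₁ sin φ₂ ) = atan2(0.027840, 0.276560) = 0.100328 rad = 5.748°.
Hence λ₂ = -119.650° + 5.748° = -113.902°.

latitude 58.658°, longitude -113.902°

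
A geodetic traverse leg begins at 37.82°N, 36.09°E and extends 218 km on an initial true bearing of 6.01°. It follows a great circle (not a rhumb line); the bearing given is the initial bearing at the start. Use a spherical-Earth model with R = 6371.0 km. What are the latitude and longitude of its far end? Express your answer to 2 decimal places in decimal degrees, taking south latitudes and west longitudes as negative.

The arc subtends δ = 218/6371 = 0.034218 rad at the centre.
Start latitude φ₁ = 0.660084 rad; initial bearing θ = 0.104894 rad.
Destination latitude: φ₂ = arcsin( sin φ₁ cos δ + cos φ₁ sin δ cos θ ) = arcsin(0.639700) = 39.77°.
Then Δλ = atan2(0.002830, 0.607162) = 0.004660 rad, from sin θ sin δ cos φ₁ over cos δ − sin φ₁ sin φ₂.
λ₂ = λ₁ + Δλ = 36.36°.

latitude 39.77°, longitude 36.36°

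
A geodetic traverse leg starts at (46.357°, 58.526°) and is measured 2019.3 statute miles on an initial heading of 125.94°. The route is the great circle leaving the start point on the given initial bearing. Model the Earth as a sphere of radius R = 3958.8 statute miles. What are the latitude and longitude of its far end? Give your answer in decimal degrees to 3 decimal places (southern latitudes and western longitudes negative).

Angular distance δ = d/R = 2019.3 / 3958.8 = 0.510079 rad.
Start latitude φ₁ = 0.809082 rad; initial bearing θ = 2.198068 rad.
Applying the spherical law of cosines for sides, sin φ₂ = sin φ₁ cos δ + cos φ₁ sin δ cos θ = 0.433757, so φ₂ = 25.706°.
For the longitude increment, Δλ = atan2( sin θ sin δ cos φ₁, cos δ − sin φ₁ sin φ₂ ) = atan2(0.272821, 0.558816) = 26.022°.
λ₂ = 58.526° + 26.022° = 84.548°.

latitude 25.706°, longitude 84.548°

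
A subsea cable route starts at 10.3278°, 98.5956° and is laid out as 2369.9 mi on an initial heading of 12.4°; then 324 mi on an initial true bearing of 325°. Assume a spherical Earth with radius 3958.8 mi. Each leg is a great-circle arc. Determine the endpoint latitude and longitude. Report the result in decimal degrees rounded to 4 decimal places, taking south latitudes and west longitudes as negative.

Apply the spherical direct solution leg by leg, carrying full precision between legs.
Leg 1: from (10.3278°, 98.5956°), δ = 2369.9/3958.8 = 0.598641 rad, θ = 12.4° → φ = 43.5954°, λ = 108.2140°.
Leg 2: from (43.5954°, 108.2140°), δ = 324/3958.8 = 0.081843 rad, θ = 325° → φ = 47.3708°, λ = 104.2438°.

latitude 47.3708°, longitude 104.2438°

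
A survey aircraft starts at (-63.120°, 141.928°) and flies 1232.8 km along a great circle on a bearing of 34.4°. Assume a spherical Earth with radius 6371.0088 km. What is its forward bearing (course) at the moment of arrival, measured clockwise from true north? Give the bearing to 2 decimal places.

final bearing 25.41°

Angular distance δ = d/R = 1232.8 / 6371.0088 = 0.193502 rad.
With φ₁ = -63.120° = -1.101652 rad and θ = 34.4° = 0.600393 rad:
sin φ₂ = sin φ₁ cos δ + cos φ₁ sin δ cos θ = (-0.891955)(0.981337) + (0.452123)(0.192296)(0.825113) = -0.803572
φ₂ = asin(-0.803572) = -0.933272 rad = -53.473°.
Then Δλ = atan2(0.049119, 0.264586) = 0.183555 rad, from sin θ sin δ cos φ₁ over cos δ − sin φ₁ sin φ₂.
λ₂ = λ₁ + Δλ = 152.445°.
The forward bearing on arrival equals the back-azimuth from the destination plus 180°.
Back-azimuth from P₂ (-53.47°, 152.44°) to P₁ (-63.12°, 141.93°), with Δλ' = λ₁ − λ₂ = -10.52°: atan2( sin Δλ' cos φ₁ , cos φ₂ sin φ₁ − sin φ₂ cos φ₁ cos Δλ' ) = 205.41°.
Final bearing = (205.41° + 180°) mod 360° = 25.41°.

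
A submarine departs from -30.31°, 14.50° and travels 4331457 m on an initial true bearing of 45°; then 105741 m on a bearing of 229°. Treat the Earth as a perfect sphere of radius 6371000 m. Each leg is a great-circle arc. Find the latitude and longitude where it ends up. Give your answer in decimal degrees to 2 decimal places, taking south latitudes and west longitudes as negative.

latitude -1.12°, longitude 40.18°

Apply the spherical direct solution leg by leg, carrying full precision between legs.
Leg 1: from (-30.31°, 14.50°), δ = 4331457/6371000 = 0.679871 rad, θ = 45° → φ = -0.50°, λ = 40.90°.
Leg 2: from (-0.50°, 40.90°), δ = 105741/6371000 = 0.016597 rad, θ = 229° → φ = -1.12°, λ = 40.18°.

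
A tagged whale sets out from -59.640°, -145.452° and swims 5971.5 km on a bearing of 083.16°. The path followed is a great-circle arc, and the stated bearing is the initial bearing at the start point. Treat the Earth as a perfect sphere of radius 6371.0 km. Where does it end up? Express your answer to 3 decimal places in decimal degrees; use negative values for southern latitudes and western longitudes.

The arc subtends δ = 5971.5/6371 = 0.937294 rad at the centre.
With φ₁ = -59.640° = -1.040914 rad and θ = 83.16° = 1.451416 rad:
Destination latitude: φ₂ = arcsin( sin φ₁ cos δ + cos φ₁ sin δ cos θ ) = arcsin(-0.462277) = -27.534°.
Δλ = atan2( sin θ sin δ cos φ₁ , cos δ − sin φ₁ sin φ₂ ) = atan2(0.404458, 0.193088) = 1.125393 rad = 64.480°.
λ₂ = λ₁ + Δλ = -80.972°.

latitude -27.534°, longitude -80.972°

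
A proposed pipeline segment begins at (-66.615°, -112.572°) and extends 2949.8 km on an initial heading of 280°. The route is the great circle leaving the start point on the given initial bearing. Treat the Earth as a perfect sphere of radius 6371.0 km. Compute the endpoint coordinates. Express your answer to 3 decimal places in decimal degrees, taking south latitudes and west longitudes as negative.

latitude -52.226°, longitude -158.468°

δ = 2949.8/6371 = 0.463004 rad (26.5282°).
Converting: φ₁ = -1.162651 rad, θ = 4.886922 rad.
sin φ₂ = sin φ₁ cos δ + cos φ₁ sin δ cos θ = (-0.917859)(0.894715) + (0.396908)(0.446638)(0.173648) = -0.790438
φ₂ = asin(-0.790438) = -0.911524 rad = -52.226°.
Δλ = atan2( sin θ sin δ cos φ₁ , cos δ − sin φ₁ sin φ₂ ) = atan2(-0.174581, 0.169204) = -0.801036 rad = -45.896°.
Hence λ₂ = -112.572° + -45.896° = -158.468°.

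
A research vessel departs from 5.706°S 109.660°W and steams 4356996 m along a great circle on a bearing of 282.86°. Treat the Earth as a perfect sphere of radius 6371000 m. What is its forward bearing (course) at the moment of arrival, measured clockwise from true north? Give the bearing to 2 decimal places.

Angular distance δ = d/R = 4356996 / 6371000 = 0.683879 rad.
With φ₁ = -5.706° = -0.099588 rad and θ = 282.86° = 4.936838 rad:
sin φ₂ = sin φ₁ cos δ + cos φ₁ sin δ cos θ = (-0.099424)(0.775128) + (0.995045)(0.631805)(0.222570) = 0.062858
φ₂ = asin(0.062858) = 0.062899 rad = 3.604°.
Δλ = atan2( sin θ sin δ cos φ₁ , cos δ − sin φ₁ sin φ₂ ) = atan2(-0.612905, 0.781377) = -0.665151 rad = -38.110°.
λ₂ = λ₁ + Δλ = -147.770°.
The forward bearing on arrival equals the back-azimuth from the destination plus 180°.
Back-azimuth from P₂ (3.60°, -147.77°) to P₁ (-5.71°, -109.66°), with Δλ' = λ₁ − λ₂ = 38.11°: atan2( sin Δλ' cos φ₁ , cos φ₂ sin φ₁ − sin φ₂ cos φ₁ cos Δλ' ) = 103.59°.
Final bearing = (103.59° + 180°) mod 360° = 283.59°.

final bearing 283.59°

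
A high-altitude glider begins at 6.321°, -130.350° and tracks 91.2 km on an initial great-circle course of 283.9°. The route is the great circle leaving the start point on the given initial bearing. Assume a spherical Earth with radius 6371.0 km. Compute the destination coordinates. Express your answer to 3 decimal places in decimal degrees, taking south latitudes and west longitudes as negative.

latitude 6.517°, longitude -131.151°

Angular distance δ = d/R = 91.2 / 6371 = 0.014315 rad.
With φ₁ = 6.321° = 0.110322 rad and θ = 283.9° = 4.954990 rad:
Applying the spherical law of cosines for sides, sin φ₂ = sin φ₁ cos δ + cos φ₁ sin δ cos θ = 0.113505, so φ₂ = 6.517°.
Then Δλ = atan2(-0.013811, 0.987401) = -0.013986 rad, from sin θ sin δ cos φ₁ over cos δ − sin φ₁ sin φ₂.
Hence λ₂ = -130.350° + -0.801° = -131.151°.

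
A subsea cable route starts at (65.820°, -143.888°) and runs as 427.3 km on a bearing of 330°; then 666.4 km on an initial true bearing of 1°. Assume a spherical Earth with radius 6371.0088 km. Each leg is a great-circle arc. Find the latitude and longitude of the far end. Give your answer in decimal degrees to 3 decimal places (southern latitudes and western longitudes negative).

latitude 75.057°, longitude -148.864°

Apply the spherical direct solution leg by leg, carrying full precision between legs.
Leg 1: from (65.820°, -143.888°), δ = 427.3/6371.0088 = 0.067069 rad, θ = 330° → φ = 69.065°, λ = -149.269°.
Leg 2: from (69.065°, -149.269°), δ = 666.4/6371.0088 = 0.104599 rad, θ = 1° → φ = 75.057°, λ = -148.864°.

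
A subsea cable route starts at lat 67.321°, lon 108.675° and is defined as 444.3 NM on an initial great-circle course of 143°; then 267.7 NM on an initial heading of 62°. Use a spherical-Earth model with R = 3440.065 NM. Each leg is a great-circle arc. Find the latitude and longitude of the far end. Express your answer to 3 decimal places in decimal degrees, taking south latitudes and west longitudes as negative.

Apply the spherical direct solution leg by leg, carrying full precision between legs.
Leg 1: from (67.321°, 108.675°), δ = 444.3/3440.065 = 0.129155 rad, θ = 143° → φ = 61.085°, λ = 117.900°.
Leg 2: from (61.085°, 117.900°), δ = 267.7/3440.065 = 0.077818 rad, θ = 62° → φ = 62.915°, λ = 126.570°.

latitude 62.915°, longitude 126.570°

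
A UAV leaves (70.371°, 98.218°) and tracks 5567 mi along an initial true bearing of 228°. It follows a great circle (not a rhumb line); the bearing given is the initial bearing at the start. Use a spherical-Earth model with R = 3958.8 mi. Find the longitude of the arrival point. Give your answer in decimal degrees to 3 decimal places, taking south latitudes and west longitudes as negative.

longitude 50.930°

Angular distance δ = d/R = 5567 / 3958.8 = 1.406234 rad.
With φ₁ = 70.371° = 1.228206 rad and θ = 228° = 3.979351 rad:
Applying the spherical law of cosines for sides, sin φ₂ = sin φ₁ cos δ + cos φ₁ sin δ cos θ = -0.067443, so φ₂ = -3.867°.
Then Δλ = atan2(-0.246271, 0.227344) = -0.825339 rad, from sin θ sin δ cos φ₁ over cos δ − sin φ₁ sin φ₂.
λ₂ = λ₁ + Δλ = 50.930°.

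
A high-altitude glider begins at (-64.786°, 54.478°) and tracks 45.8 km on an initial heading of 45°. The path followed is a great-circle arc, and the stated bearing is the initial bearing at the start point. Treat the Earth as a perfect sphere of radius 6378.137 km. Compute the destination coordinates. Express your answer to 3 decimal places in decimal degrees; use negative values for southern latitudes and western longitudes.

Central angle δ = d/R = 0.007181 rad.
With φ₁ = -64.786° = -1.130729 rad and θ = 45° = 0.785398 rad:
Destination latitude: φ₂ = arcsin( sin φ₁ cos δ + cos φ₁ sin δ cos θ ) = arcsin(-0.902537) = -64.494°.
Δλ = atan2( sin θ sin δ cos φ₁ , cos δ − sin φ₁ sin φ₂ ) = atan2(0.002163, 0.183429) = 0.011792 rad = 0.676°.
Hence λ₂ = 54.478° + 0.676° = 55.154°.

latitude -64.494°, longitude 55.154°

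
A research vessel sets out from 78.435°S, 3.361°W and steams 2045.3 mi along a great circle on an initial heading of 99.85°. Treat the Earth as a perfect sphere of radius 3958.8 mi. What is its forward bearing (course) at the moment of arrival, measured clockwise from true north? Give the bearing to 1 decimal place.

final bearing 23.5°

δ = 2045.3/3958.8 = 0.516646 rad (29.6017°).
Converting: φ₁ = -1.368949 rad, θ = 1.742711 rad.
sin φ₂ = sin φ₁ cos δ + cos φ₁ sin δ cos θ = (-0.979698)(0.869481) + (0.200479)(0.493967)(-0.171069) = -0.868769
φ₂ = asin(-0.868769) = -1.052712 rad = -60.316°.
For the longitude increment, Δλ = atan2( sin θ sin δ cos φ₁, cos δ − sin φ₁ sin φ₂ ) = atan2(0.097570, 0.018349) = 79.349°.
Hence λ₂ = -3.361° + 79.349° = 75.988°.
The forward bearing on arrival equals the back-azimuth from the destination plus 180°.
Back-azimuth from P₂ (-60.3°, 76.0°) to P₁ (-78.4°, -3.4°), with Δλ' = λ₁ − λ₂ = -79.3°: atan2( sin Δλ' cos φ₁ , cos φ₂ sin φ₁ − sin φ₂ cos φ₁ cos Δλ' ) = 203.5°.
Final bearing = (203.5° + 180°) mod 360° = 23.5°.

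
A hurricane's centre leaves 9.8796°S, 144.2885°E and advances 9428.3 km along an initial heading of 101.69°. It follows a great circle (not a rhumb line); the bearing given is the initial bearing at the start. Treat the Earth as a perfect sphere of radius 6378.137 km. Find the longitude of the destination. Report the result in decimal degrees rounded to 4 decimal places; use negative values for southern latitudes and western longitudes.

Angular distance δ = d/R = 9428.3 / 6378.137 = 1.478222 rad.
With φ₁ = -9.8796° = -0.172432 rad and θ = 101.69° = 1.774825 rad:
Applying the spherical law of cosines for sides, sin φ₂ = sin φ₁ cos δ + cos φ₁ sin δ cos θ = -0.214618, so φ₂ = -12.3931°.
For the longitude increment, Δλ = atan2( sin θ sin δ cos φ₁, cos δ − sin φ₁ sin φ₂ ) = atan2(0.960605, 0.055619) = 86.6863°.
λ₂ = 144.2885° + 86.6863° = 230.9748°, normalized to (−180°, 180°] → -129.0252°.

longitude -129.0252°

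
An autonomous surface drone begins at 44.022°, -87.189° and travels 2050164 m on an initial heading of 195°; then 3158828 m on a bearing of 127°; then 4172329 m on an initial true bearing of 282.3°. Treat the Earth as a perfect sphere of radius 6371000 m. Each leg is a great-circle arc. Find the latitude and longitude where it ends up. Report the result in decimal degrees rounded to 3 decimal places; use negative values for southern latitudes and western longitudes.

Apply the spherical direct solution leg by leg, carrying full precision between legs.
Leg 1: from (44.022°, -87.189°), δ = 2050164/6371000 = 0.321796 rad, θ = 195° → φ = 26.078°, λ = -92.418°.
Leg 2: from (26.078°, -92.418°), δ = 3158828/6371000 = 0.495814 rad, θ = 127° → φ = 7.440°, λ = -69.887°.
Leg 3: from (7.440°, -69.887°), δ = 4172329/6371000 = 0.654894 rad, θ = 282.3° → φ = 13.377°, λ = -107.599°.

latitude 13.377°, longitude -107.599°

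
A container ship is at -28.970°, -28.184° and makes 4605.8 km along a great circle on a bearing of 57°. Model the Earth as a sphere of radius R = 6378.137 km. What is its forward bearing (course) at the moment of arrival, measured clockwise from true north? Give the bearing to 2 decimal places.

final bearing 47.27°

Central angle δ = d/R = 0.722123 rad.
Converting: φ₁ = -0.505622 rad, θ = 0.994838 rad.
sin φ₂ = sin φ₁ cos δ + cos φ₁ sin δ cos θ = (-0.484352)(0.750404) + (0.874873)(0.660979)(0.544639) = -0.048509
φ₂ = asin(-0.048509) = -0.048528 rad = -2.780°.
Then Δλ = atan2(0.484981, 0.726909) = 0.588360 rad, from sin θ sin δ cos φ₁ over cos δ − sin φ₁ sin φ₂.
λ₂ = -28.184° + 33.711° = 5.527°.
The forward bearing on arrival equals the back-azimuth from the destination plus 180°.
Back-azimuth from P₂ (-2.78°, 5.53°) to P₁ (-28.97°, -28.18°), with Δλ' = λ₁ − λ₂ = -33.71°: atan2( sin Δλ' cos φ₁ , cos φ₂ sin φ₁ − sin φ₂ cos φ₁ cos Δλ' ) = 227.27°.
Final bearing = (227.27° + 180°) mod 360° = 47.27°.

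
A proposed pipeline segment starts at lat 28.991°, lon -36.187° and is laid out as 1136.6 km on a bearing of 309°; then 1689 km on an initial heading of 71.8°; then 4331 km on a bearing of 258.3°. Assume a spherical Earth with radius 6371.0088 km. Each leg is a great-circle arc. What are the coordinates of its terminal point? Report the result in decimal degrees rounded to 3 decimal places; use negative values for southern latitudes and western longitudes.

latitude 22.552°, longitude -69.163°

Apply the spherical direct solution leg by leg, carrying full precision between legs.
Leg 1: from (28.991°, -36.187°), δ = 1136.6/6371.0088 = 0.178402 rad, θ = 309° → φ = 35.076°, λ = -45.888°.
Leg 2: from (35.076°, -45.888°), δ = 1689/6371.0088 = 0.265107 rad, θ = 71.8° → φ = 38.430°, λ = -27.362°.
Leg 3: from (38.430°, -27.362°), δ = 4331/6371.0088 = 0.679798 rad, θ = 258.3° → φ = 22.552°, λ = -69.163°.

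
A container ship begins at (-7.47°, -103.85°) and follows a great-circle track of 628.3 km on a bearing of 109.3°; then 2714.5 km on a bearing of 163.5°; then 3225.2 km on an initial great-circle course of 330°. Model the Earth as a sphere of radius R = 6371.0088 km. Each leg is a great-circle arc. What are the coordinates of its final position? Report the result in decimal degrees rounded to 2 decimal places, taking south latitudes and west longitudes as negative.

latitude -6.71°, longitude -104.57°

Apply the spherical direct solution leg by leg, carrying full precision between legs.
Leg 1: from (-7.47°, -103.85°), δ = 628.3/6371.0088 = 0.098619 rad, θ = 109.3° → φ = -9.30°, λ = -98.45°.
Leg 2: from (-9.30°, -98.45°), δ = 2714.5/6371.0088 = 0.426071 rad, θ = 163.5° → φ = -32.56°, λ = -90.44°.
Leg 3: from (-32.56°, -90.44°), δ = 3225.2/6371.0088 = 0.506231 rad, θ = 330° → φ = -6.71°, λ = -104.57°.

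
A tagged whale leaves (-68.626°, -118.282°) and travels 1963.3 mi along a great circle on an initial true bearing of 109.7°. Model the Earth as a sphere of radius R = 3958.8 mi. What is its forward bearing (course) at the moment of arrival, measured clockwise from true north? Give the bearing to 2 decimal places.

Central angle δ = d/R = 0.495933 rad.
Start latitude φ₁ = -1.197750 rad; initial bearing θ = 1.914626 rad.
Applying the spherical law of cosines for sides, sin φ₂ = sin φ₁ cos δ + cos φ₁ sin δ cos θ = -0.877494, so φ₂ = -61.341°.
Then Δλ = atan2(0.163276, 0.062384) = 1.205834 rad, from sin θ sin δ cos φ₁ over cos δ − sin φ₁ sin φ₂.
λ₂ = -118.282° + 69.089° = -49.193°.
The forward bearing on arrival equals the back-azimuth from the destination plus 180°.
Back-azimuth from P₂ (-61.34°, -49.19°) to P₁ (-68.63°, -118.28°), with Δλ' = λ₁ − λ₂ = -69.09°: atan2( sin Δλ' cos φ₁ , cos φ₂ sin φ₁ − sin φ₂ cos φ₁ cos Δλ' ) = 225.68°.
Final bearing = (225.68° + 180°) mod 360° = 45.68°.

final bearing 45.68°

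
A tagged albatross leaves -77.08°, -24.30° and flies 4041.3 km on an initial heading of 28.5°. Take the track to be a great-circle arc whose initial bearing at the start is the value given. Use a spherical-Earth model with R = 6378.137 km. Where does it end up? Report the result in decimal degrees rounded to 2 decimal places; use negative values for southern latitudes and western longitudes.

latitude -42.00°, longitude -1.96°

The arc subtends δ = 4041.3/6378.137 = 0.633618 rad at the centre.
Converting: φ₁ = -1.345300 rad, θ = 0.497419 rad.
Applying the spherical law of cosines for sides, sin φ₂ = sin φ₁ cos δ + cos φ₁ sin δ cos θ = -0.669151, so φ₂ = -42.00°.
For the longitude increment, Δλ = atan2( sin θ sin δ cos φ₁, cos δ − sin φ₁ sin φ₂ ) = atan2(0.063166, 0.153681) = 22.34°.
Hence λ₂ = -24.30° + 22.34° = -1.96°.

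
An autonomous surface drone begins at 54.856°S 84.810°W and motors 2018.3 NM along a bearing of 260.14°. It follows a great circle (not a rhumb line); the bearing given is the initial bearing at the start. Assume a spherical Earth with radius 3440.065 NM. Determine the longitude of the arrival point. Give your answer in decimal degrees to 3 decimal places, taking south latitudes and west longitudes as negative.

longitude -138.429°

The arc subtends δ = 2018.3/3440.065 = 0.586704 rad at the centre.
Converting: φ₁ = -0.957418 rad, θ = 4.540300 rad.
Applying the spherical law of cosines for sides, sin φ₂ = sin φ₁ cos δ + cos φ₁ sin δ cos θ = -0.735534, so φ₂ = -47.352°.
Δλ = atan2( sin θ sin δ cos φ₁ , cos δ − sin φ₁ sin φ₂ ) = atan2(-0.313975, 0.231318) = -0.935835 rad = -53.619°.
λ₂ = λ₁ + Δλ = -138.429°.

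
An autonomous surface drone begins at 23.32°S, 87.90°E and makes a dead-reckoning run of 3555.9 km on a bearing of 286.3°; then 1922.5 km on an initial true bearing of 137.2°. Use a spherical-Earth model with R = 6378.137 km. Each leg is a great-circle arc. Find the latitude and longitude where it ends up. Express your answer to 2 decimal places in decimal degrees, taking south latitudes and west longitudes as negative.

Apply the spherical direct solution leg by leg, carrying full precision between legs.
Leg 1: from (-23.32°, 87.90°), δ = 3555.9/6378.137 = 0.557514 rad, θ = 286.3° → φ = -11.51°, λ = 56.69°.
Leg 2: from (-11.51°, 56.69°), δ = 1922.5/6378.137 = 0.301420 rad, θ = 137.2° → φ = -23.83°, λ = 69.42°.

latitude -23.83°, longitude 69.42°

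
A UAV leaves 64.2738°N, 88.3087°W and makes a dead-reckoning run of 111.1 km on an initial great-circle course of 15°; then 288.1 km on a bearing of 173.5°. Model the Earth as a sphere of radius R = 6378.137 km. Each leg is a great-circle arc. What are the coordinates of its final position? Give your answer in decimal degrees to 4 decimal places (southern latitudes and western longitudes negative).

Apply the spherical direct solution leg by leg, carrying full precision between legs.
Leg 1: from (64.2738°, -88.3087°), δ = 111.1/6378.137 = 0.017419 rad, θ = 15° → φ = 65.2366°, λ = -87.6920°.
Leg 2: from (65.2366°, -87.6920°), δ = 288.1/6378.137 = 0.045170 rad, θ = 173.5° → φ = 62.6637°, λ = -87.0543°.

latitude 62.6637°, longitude -87.0543°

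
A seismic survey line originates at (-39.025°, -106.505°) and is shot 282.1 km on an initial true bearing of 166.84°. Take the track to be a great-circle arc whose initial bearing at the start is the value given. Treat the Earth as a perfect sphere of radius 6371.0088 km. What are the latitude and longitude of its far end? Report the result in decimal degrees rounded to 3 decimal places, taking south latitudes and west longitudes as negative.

δ = 282.1/6371.0088 = 0.044279 rad (2.5370°).
With φ₁ = -39.025° = -0.681115 rad and θ = 166.84° = 2.911907 rad:
sin φ₂ = sin φ₁ cos δ + cos φ₁ sin δ cos θ = (-0.629659)(0.999020) + (0.776871)(0.044264)(-0.973738) = -0.662527
φ₂ = asin(-0.662527) = -0.724187 rad = -41.493°.
Then Δλ = atan2(0.007829, 0.581854) = 0.013455 rad, from sin θ sin δ cos φ₁ over cos δ − sin φ₁ sin φ₂.
λ₂ = λ₁ + Δλ = -105.734°.

latitude -41.493°, longitude -105.734°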